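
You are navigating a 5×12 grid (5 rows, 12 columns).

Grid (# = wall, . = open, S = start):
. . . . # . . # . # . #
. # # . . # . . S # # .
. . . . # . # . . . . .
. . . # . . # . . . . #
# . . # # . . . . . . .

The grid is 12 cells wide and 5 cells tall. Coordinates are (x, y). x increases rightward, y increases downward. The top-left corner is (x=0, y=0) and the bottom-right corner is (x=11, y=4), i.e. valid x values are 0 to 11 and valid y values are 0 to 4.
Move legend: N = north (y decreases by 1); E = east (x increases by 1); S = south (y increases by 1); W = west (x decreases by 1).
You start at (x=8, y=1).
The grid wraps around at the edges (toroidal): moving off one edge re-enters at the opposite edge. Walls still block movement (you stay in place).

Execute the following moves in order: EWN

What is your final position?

Answer: Final position: (x=7, y=1)

Derivation:
Start: (x=8, y=1)
  E (east): blocked, stay at (x=8, y=1)
  W (west): (x=8, y=1) -> (x=7, y=1)
  N (north): blocked, stay at (x=7, y=1)
Final: (x=7, y=1)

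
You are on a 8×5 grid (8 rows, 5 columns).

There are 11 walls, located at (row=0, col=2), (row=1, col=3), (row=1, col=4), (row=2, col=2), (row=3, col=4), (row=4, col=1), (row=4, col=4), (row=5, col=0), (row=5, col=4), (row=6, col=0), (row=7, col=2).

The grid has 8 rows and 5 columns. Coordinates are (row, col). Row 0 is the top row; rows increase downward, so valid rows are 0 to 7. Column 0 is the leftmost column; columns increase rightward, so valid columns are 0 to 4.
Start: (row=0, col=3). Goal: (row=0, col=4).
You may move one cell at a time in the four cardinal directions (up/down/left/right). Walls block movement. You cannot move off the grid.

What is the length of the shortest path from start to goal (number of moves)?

Answer: Shortest path length: 1

Derivation:
BFS from (row=0, col=3) until reaching (row=0, col=4):
  Distance 0: (row=0, col=3)
  Distance 1: (row=0, col=4)  <- goal reached here
One shortest path (1 moves): (row=0, col=3) -> (row=0, col=4)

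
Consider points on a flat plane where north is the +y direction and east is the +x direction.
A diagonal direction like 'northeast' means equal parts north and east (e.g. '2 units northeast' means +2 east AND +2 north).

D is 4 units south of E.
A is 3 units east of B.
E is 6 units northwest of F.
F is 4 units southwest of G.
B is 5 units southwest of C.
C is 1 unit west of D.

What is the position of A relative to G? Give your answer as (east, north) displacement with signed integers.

Place G at the origin (east=0, north=0).
  F is 4 units southwest of G: delta (east=-4, north=-4); F at (east=-4, north=-4).
  E is 6 units northwest of F: delta (east=-6, north=+6); E at (east=-10, north=2).
  D is 4 units south of E: delta (east=+0, north=-4); D at (east=-10, north=-2).
  C is 1 unit west of D: delta (east=-1, north=+0); C at (east=-11, north=-2).
  B is 5 units southwest of C: delta (east=-5, north=-5); B at (east=-16, north=-7).
  A is 3 units east of B: delta (east=+3, north=+0); A at (east=-13, north=-7).
Therefore A relative to G: (east=-13, north=-7).

Answer: A is at (east=-13, north=-7) relative to G.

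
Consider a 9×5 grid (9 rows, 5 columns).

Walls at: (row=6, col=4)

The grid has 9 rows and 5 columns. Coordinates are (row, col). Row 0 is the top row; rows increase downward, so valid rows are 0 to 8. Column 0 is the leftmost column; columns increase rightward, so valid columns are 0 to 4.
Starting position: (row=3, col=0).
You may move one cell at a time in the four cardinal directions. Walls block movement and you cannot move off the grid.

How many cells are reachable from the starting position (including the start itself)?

BFS flood-fill from (row=3, col=0):
  Distance 0: (row=3, col=0)
  Distance 1: (row=2, col=0), (row=3, col=1), (row=4, col=0)
  Distance 2: (row=1, col=0), (row=2, col=1), (row=3, col=2), (row=4, col=1), (row=5, col=0)
  Distance 3: (row=0, col=0), (row=1, col=1), (row=2, col=2), (row=3, col=3), (row=4, col=2), (row=5, col=1), (row=6, col=0)
  Distance 4: (row=0, col=1), (row=1, col=2), (row=2, col=3), (row=3, col=4), (row=4, col=3), (row=5, col=2), (row=6, col=1), (row=7, col=0)
  Distance 5: (row=0, col=2), (row=1, col=3), (row=2, col=4), (row=4, col=4), (row=5, col=3), (row=6, col=2), (row=7, col=1), (row=8, col=0)
  Distance 6: (row=0, col=3), (row=1, col=4), (row=5, col=4), (row=6, col=3), (row=7, col=2), (row=8, col=1)
  Distance 7: (row=0, col=4), (row=7, col=3), (row=8, col=2)
  Distance 8: (row=7, col=4), (row=8, col=3)
  Distance 9: (row=8, col=4)
Total reachable: 44 (grid has 44 open cells total)

Answer: Reachable cells: 44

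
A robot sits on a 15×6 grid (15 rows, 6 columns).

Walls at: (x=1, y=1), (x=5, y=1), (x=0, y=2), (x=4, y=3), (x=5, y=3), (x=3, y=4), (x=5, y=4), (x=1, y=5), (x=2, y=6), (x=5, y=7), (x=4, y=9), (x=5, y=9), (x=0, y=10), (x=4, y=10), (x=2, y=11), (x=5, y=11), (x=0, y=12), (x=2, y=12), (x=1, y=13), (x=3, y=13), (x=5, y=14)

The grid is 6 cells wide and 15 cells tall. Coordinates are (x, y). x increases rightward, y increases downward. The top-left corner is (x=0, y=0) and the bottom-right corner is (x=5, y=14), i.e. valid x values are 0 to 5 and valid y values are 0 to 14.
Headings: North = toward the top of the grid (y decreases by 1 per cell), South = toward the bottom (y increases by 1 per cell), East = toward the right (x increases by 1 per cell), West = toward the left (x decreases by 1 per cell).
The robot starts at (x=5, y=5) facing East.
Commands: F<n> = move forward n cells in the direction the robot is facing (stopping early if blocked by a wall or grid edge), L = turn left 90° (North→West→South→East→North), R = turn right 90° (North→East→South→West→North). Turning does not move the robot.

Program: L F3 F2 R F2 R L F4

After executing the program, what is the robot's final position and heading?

Answer: Final position: (x=5, y=5), facing East

Derivation:
Start: (x=5, y=5), facing East
  L: turn left, now facing North
  F3: move forward 0/3 (blocked), now at (x=5, y=5)
  F2: move forward 0/2 (blocked), now at (x=5, y=5)
  R: turn right, now facing East
  F2: move forward 0/2 (blocked), now at (x=5, y=5)
  R: turn right, now facing South
  L: turn left, now facing East
  F4: move forward 0/4 (blocked), now at (x=5, y=5)
Final: (x=5, y=5), facing East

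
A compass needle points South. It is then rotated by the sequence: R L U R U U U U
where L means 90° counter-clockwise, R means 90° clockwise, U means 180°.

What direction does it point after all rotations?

Start: South
  R (right (90° clockwise)) -> West
  L (left (90° counter-clockwise)) -> South
  U (U-turn (180°)) -> North
  R (right (90° clockwise)) -> East
  U (U-turn (180°)) -> West
  U (U-turn (180°)) -> East
  U (U-turn (180°)) -> West
  U (U-turn (180°)) -> East
Final: East

Answer: Final heading: East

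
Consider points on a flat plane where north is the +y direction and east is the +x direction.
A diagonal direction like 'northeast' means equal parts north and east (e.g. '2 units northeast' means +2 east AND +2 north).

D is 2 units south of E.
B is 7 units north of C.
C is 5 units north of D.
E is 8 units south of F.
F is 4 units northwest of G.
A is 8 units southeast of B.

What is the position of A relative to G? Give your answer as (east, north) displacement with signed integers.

Answer: A is at (east=4, north=-2) relative to G.

Derivation:
Place G at the origin (east=0, north=0).
  F is 4 units northwest of G: delta (east=-4, north=+4); F at (east=-4, north=4).
  E is 8 units south of F: delta (east=+0, north=-8); E at (east=-4, north=-4).
  D is 2 units south of E: delta (east=+0, north=-2); D at (east=-4, north=-6).
  C is 5 units north of D: delta (east=+0, north=+5); C at (east=-4, north=-1).
  B is 7 units north of C: delta (east=+0, north=+7); B at (east=-4, north=6).
  A is 8 units southeast of B: delta (east=+8, north=-8); A at (east=4, north=-2).
Therefore A relative to G: (east=4, north=-2).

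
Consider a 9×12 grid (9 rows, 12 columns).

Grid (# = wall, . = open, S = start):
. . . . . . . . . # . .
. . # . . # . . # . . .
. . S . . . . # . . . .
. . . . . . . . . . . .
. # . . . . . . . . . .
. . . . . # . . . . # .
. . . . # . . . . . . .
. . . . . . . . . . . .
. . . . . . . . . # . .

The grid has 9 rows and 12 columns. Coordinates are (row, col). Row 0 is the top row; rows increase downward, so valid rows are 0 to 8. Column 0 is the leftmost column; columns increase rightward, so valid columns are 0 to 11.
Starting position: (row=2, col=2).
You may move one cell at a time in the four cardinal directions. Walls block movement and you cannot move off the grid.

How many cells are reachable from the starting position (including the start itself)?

BFS flood-fill from (row=2, col=2):
  Distance 0: (row=2, col=2)
  Distance 1: (row=2, col=1), (row=2, col=3), (row=3, col=2)
  Distance 2: (row=1, col=1), (row=1, col=3), (row=2, col=0), (row=2, col=4), (row=3, col=1), (row=3, col=3), (row=4, col=2)
  Distance 3: (row=0, col=1), (row=0, col=3), (row=1, col=0), (row=1, col=4), (row=2, col=5), (row=3, col=0), (row=3, col=4), (row=4, col=3), (row=5, col=2)
  Distance 4: (row=0, col=0), (row=0, col=2), (row=0, col=4), (row=2, col=6), (row=3, col=5), (row=4, col=0), (row=4, col=4), (row=5, col=1), (row=5, col=3), (row=6, col=2)
  Distance 5: (row=0, col=5), (row=1, col=6), (row=3, col=6), (row=4, col=5), (row=5, col=0), (row=5, col=4), (row=6, col=1), (row=6, col=3), (row=7, col=2)
  Distance 6: (row=0, col=6), (row=1, col=7), (row=3, col=7), (row=4, col=6), (row=6, col=0), (row=7, col=1), (row=7, col=3), (row=8, col=2)
  Distance 7: (row=0, col=7), (row=3, col=8), (row=4, col=7), (row=5, col=6), (row=7, col=0), (row=7, col=4), (row=8, col=1), (row=8, col=3)
  Distance 8: (row=0, col=8), (row=2, col=8), (row=3, col=9), (row=4, col=8), (row=5, col=7), (row=6, col=6), (row=7, col=5), (row=8, col=0), (row=8, col=4)
  Distance 9: (row=2, col=9), (row=3, col=10), (row=4, col=9), (row=5, col=8), (row=6, col=5), (row=6, col=7), (row=7, col=6), (row=8, col=5)
  Distance 10: (row=1, col=9), (row=2, col=10), (row=3, col=11), (row=4, col=10), (row=5, col=9), (row=6, col=8), (row=7, col=7), (row=8, col=6)
  Distance 11: (row=1, col=10), (row=2, col=11), (row=4, col=11), (row=6, col=9), (row=7, col=8), (row=8, col=7)
  Distance 12: (row=0, col=10), (row=1, col=11), (row=5, col=11), (row=6, col=10), (row=7, col=9), (row=8, col=8)
  Distance 13: (row=0, col=11), (row=6, col=11), (row=7, col=10)
  Distance 14: (row=7, col=11), (row=8, col=10)
  Distance 15: (row=8, col=11)
Total reachable: 98 (grid has 98 open cells total)

Answer: Reachable cells: 98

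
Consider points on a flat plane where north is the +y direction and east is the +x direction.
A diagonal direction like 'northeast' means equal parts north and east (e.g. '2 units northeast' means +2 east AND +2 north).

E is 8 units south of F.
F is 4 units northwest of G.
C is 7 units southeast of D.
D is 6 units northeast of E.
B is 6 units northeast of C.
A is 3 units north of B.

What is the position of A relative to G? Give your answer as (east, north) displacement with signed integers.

Place G at the origin (east=0, north=0).
  F is 4 units northwest of G: delta (east=-4, north=+4); F at (east=-4, north=4).
  E is 8 units south of F: delta (east=+0, north=-8); E at (east=-4, north=-4).
  D is 6 units northeast of E: delta (east=+6, north=+6); D at (east=2, north=2).
  C is 7 units southeast of D: delta (east=+7, north=-7); C at (east=9, north=-5).
  B is 6 units northeast of C: delta (east=+6, north=+6); B at (east=15, north=1).
  A is 3 units north of B: delta (east=+0, north=+3); A at (east=15, north=4).
Therefore A relative to G: (east=15, north=4).

Answer: A is at (east=15, north=4) relative to G.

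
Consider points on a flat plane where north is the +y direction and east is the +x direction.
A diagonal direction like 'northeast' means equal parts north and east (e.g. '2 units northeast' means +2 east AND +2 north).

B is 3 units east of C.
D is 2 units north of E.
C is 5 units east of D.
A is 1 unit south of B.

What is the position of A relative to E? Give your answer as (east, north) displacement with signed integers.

Answer: A is at (east=8, north=1) relative to E.

Derivation:
Place E at the origin (east=0, north=0).
  D is 2 units north of E: delta (east=+0, north=+2); D at (east=0, north=2).
  C is 5 units east of D: delta (east=+5, north=+0); C at (east=5, north=2).
  B is 3 units east of C: delta (east=+3, north=+0); B at (east=8, north=2).
  A is 1 unit south of B: delta (east=+0, north=-1); A at (east=8, north=1).
Therefore A relative to E: (east=8, north=1).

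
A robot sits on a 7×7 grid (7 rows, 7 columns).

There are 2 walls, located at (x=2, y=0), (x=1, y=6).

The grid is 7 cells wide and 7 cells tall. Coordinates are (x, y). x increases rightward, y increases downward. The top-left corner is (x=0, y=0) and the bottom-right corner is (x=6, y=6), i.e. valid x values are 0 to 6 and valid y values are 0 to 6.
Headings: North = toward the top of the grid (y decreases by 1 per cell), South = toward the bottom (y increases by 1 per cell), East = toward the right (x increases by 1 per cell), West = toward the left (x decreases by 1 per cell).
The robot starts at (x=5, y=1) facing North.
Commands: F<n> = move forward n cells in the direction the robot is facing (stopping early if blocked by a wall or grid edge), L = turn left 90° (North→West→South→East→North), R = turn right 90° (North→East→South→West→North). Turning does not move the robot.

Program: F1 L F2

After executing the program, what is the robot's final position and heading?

Start: (x=5, y=1), facing North
  F1: move forward 1, now at (x=5, y=0)
  L: turn left, now facing West
  F2: move forward 2, now at (x=3, y=0)
Final: (x=3, y=0), facing West

Answer: Final position: (x=3, y=0), facing West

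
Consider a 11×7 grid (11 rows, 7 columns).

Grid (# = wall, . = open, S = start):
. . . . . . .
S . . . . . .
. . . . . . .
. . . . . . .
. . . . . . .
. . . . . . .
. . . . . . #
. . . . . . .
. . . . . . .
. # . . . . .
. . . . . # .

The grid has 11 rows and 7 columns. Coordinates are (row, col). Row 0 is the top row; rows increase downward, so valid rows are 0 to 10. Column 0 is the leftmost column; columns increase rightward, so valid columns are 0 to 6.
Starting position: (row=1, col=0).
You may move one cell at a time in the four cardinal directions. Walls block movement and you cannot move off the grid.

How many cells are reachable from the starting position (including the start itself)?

Answer: Reachable cells: 74

Derivation:
BFS flood-fill from (row=1, col=0):
  Distance 0: (row=1, col=0)
  Distance 1: (row=0, col=0), (row=1, col=1), (row=2, col=0)
  Distance 2: (row=0, col=1), (row=1, col=2), (row=2, col=1), (row=3, col=0)
  Distance 3: (row=0, col=2), (row=1, col=3), (row=2, col=2), (row=3, col=1), (row=4, col=0)
  Distance 4: (row=0, col=3), (row=1, col=4), (row=2, col=3), (row=3, col=2), (row=4, col=1), (row=5, col=0)
  Distance 5: (row=0, col=4), (row=1, col=5), (row=2, col=4), (row=3, col=3), (row=4, col=2), (row=5, col=1), (row=6, col=0)
  Distance 6: (row=0, col=5), (row=1, col=6), (row=2, col=5), (row=3, col=4), (row=4, col=3), (row=5, col=2), (row=6, col=1), (row=7, col=0)
  Distance 7: (row=0, col=6), (row=2, col=6), (row=3, col=5), (row=4, col=4), (row=5, col=3), (row=6, col=2), (row=7, col=1), (row=8, col=0)
  Distance 8: (row=3, col=6), (row=4, col=5), (row=5, col=4), (row=6, col=3), (row=7, col=2), (row=8, col=1), (row=9, col=0)
  Distance 9: (row=4, col=6), (row=5, col=5), (row=6, col=4), (row=7, col=3), (row=8, col=2), (row=10, col=0)
  Distance 10: (row=5, col=6), (row=6, col=5), (row=7, col=4), (row=8, col=3), (row=9, col=2), (row=10, col=1)
  Distance 11: (row=7, col=5), (row=8, col=4), (row=9, col=3), (row=10, col=2)
  Distance 12: (row=7, col=6), (row=8, col=5), (row=9, col=4), (row=10, col=3)
  Distance 13: (row=8, col=6), (row=9, col=5), (row=10, col=4)
  Distance 14: (row=9, col=6)
  Distance 15: (row=10, col=6)
Total reachable: 74 (grid has 74 open cells total)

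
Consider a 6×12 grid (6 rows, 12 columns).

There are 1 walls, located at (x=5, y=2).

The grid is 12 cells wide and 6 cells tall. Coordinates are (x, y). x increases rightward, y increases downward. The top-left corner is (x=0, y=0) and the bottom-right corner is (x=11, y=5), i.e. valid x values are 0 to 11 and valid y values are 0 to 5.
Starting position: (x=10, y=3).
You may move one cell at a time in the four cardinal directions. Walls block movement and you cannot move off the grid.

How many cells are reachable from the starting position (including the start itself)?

BFS flood-fill from (x=10, y=3):
  Distance 0: (x=10, y=3)
  Distance 1: (x=10, y=2), (x=9, y=3), (x=11, y=3), (x=10, y=4)
  Distance 2: (x=10, y=1), (x=9, y=2), (x=11, y=2), (x=8, y=3), (x=9, y=4), (x=11, y=4), (x=10, y=5)
  Distance 3: (x=10, y=0), (x=9, y=1), (x=11, y=1), (x=8, y=2), (x=7, y=3), (x=8, y=4), (x=9, y=5), (x=11, y=5)
  Distance 4: (x=9, y=0), (x=11, y=0), (x=8, y=1), (x=7, y=2), (x=6, y=3), (x=7, y=4), (x=8, y=5)
  Distance 5: (x=8, y=0), (x=7, y=1), (x=6, y=2), (x=5, y=3), (x=6, y=4), (x=7, y=5)
  Distance 6: (x=7, y=0), (x=6, y=1), (x=4, y=3), (x=5, y=4), (x=6, y=5)
  Distance 7: (x=6, y=0), (x=5, y=1), (x=4, y=2), (x=3, y=3), (x=4, y=4), (x=5, y=5)
  Distance 8: (x=5, y=0), (x=4, y=1), (x=3, y=2), (x=2, y=3), (x=3, y=4), (x=4, y=5)
  Distance 9: (x=4, y=0), (x=3, y=1), (x=2, y=2), (x=1, y=3), (x=2, y=4), (x=3, y=5)
  Distance 10: (x=3, y=0), (x=2, y=1), (x=1, y=2), (x=0, y=3), (x=1, y=4), (x=2, y=5)
  Distance 11: (x=2, y=0), (x=1, y=1), (x=0, y=2), (x=0, y=4), (x=1, y=5)
  Distance 12: (x=1, y=0), (x=0, y=1), (x=0, y=5)
  Distance 13: (x=0, y=0)
Total reachable: 71 (grid has 71 open cells total)

Answer: Reachable cells: 71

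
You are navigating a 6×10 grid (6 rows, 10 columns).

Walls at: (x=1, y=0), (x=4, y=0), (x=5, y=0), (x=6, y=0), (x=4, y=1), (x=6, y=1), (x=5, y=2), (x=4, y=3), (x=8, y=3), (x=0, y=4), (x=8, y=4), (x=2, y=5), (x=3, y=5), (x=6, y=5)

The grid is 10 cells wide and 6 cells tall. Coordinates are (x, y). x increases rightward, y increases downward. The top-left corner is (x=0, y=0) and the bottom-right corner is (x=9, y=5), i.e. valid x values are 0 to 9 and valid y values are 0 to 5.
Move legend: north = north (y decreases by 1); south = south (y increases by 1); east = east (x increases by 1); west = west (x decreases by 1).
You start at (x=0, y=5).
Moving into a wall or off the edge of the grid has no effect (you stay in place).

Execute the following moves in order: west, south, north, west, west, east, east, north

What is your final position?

Start: (x=0, y=5)
  west (west): blocked, stay at (x=0, y=5)
  south (south): blocked, stay at (x=0, y=5)
  north (north): blocked, stay at (x=0, y=5)
  west (west): blocked, stay at (x=0, y=5)
  west (west): blocked, stay at (x=0, y=5)
  east (east): (x=0, y=5) -> (x=1, y=5)
  east (east): blocked, stay at (x=1, y=5)
  north (north): (x=1, y=5) -> (x=1, y=4)
Final: (x=1, y=4)

Answer: Final position: (x=1, y=4)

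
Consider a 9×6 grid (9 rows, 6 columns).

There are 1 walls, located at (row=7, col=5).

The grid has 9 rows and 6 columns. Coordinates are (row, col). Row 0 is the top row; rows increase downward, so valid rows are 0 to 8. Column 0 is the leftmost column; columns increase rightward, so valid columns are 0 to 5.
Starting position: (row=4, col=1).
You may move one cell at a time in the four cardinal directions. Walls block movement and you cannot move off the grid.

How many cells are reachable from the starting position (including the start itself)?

Answer: Reachable cells: 53

Derivation:
BFS flood-fill from (row=4, col=1):
  Distance 0: (row=4, col=1)
  Distance 1: (row=3, col=1), (row=4, col=0), (row=4, col=2), (row=5, col=1)
  Distance 2: (row=2, col=1), (row=3, col=0), (row=3, col=2), (row=4, col=3), (row=5, col=0), (row=5, col=2), (row=6, col=1)
  Distance 3: (row=1, col=1), (row=2, col=0), (row=2, col=2), (row=3, col=3), (row=4, col=4), (row=5, col=3), (row=6, col=0), (row=6, col=2), (row=7, col=1)
  Distance 4: (row=0, col=1), (row=1, col=0), (row=1, col=2), (row=2, col=3), (row=3, col=4), (row=4, col=5), (row=5, col=4), (row=6, col=3), (row=7, col=0), (row=7, col=2), (row=8, col=1)
  Distance 5: (row=0, col=0), (row=0, col=2), (row=1, col=3), (row=2, col=4), (row=3, col=5), (row=5, col=5), (row=6, col=4), (row=7, col=3), (row=8, col=0), (row=8, col=2)
  Distance 6: (row=0, col=3), (row=1, col=4), (row=2, col=5), (row=6, col=5), (row=7, col=4), (row=8, col=3)
  Distance 7: (row=0, col=4), (row=1, col=5), (row=8, col=4)
  Distance 8: (row=0, col=5), (row=8, col=5)
Total reachable: 53 (grid has 53 open cells total)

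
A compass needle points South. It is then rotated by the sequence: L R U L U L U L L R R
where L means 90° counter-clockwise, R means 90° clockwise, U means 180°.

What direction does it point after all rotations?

Start: South
  L (left (90° counter-clockwise)) -> East
  R (right (90° clockwise)) -> South
  U (U-turn (180°)) -> North
  L (left (90° counter-clockwise)) -> West
  U (U-turn (180°)) -> East
  L (left (90° counter-clockwise)) -> North
  U (U-turn (180°)) -> South
  L (left (90° counter-clockwise)) -> East
  L (left (90° counter-clockwise)) -> North
  R (right (90° clockwise)) -> East
  R (right (90° clockwise)) -> South
Final: South

Answer: Final heading: South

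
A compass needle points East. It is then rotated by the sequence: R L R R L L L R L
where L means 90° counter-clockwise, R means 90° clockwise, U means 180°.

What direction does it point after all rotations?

Answer: Final heading: North

Derivation:
Start: East
  R (right (90° clockwise)) -> South
  L (left (90° counter-clockwise)) -> East
  R (right (90° clockwise)) -> South
  R (right (90° clockwise)) -> West
  L (left (90° counter-clockwise)) -> South
  L (left (90° counter-clockwise)) -> East
  L (left (90° counter-clockwise)) -> North
  R (right (90° clockwise)) -> East
  L (left (90° counter-clockwise)) -> North
Final: North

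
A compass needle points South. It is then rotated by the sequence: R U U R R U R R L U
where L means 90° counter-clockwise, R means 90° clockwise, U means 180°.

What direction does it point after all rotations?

Start: South
  R (right (90° clockwise)) -> West
  U (U-turn (180°)) -> East
  U (U-turn (180°)) -> West
  R (right (90° clockwise)) -> North
  R (right (90° clockwise)) -> East
  U (U-turn (180°)) -> West
  R (right (90° clockwise)) -> North
  R (right (90° clockwise)) -> East
  L (left (90° counter-clockwise)) -> North
  U (U-turn (180°)) -> South
Final: South

Answer: Final heading: South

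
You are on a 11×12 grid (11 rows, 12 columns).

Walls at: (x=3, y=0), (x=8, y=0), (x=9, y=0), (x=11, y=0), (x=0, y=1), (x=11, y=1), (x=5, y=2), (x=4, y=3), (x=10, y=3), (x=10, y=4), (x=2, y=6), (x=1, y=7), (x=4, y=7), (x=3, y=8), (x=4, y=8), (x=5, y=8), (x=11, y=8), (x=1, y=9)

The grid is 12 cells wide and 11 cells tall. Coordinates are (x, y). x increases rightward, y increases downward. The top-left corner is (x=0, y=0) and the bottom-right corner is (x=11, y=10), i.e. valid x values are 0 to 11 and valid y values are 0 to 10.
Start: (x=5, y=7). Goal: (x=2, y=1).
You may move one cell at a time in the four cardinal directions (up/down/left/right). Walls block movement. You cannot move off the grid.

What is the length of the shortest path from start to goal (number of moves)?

Answer: Shortest path length: 9

Derivation:
BFS from (x=5, y=7) until reaching (x=2, y=1):
  Distance 0: (x=5, y=7)
  Distance 1: (x=5, y=6), (x=6, y=7)
  Distance 2: (x=5, y=5), (x=4, y=6), (x=6, y=6), (x=7, y=7), (x=6, y=8)
  Distance 3: (x=5, y=4), (x=4, y=5), (x=6, y=5), (x=3, y=6), (x=7, y=6), (x=8, y=7), (x=7, y=8), (x=6, y=9)
  Distance 4: (x=5, y=3), (x=4, y=4), (x=6, y=4), (x=3, y=5), (x=7, y=5), (x=8, y=6), (x=3, y=7), (x=9, y=7), (x=8, y=8), (x=5, y=9), (x=7, y=9), (x=6, y=10)
  Distance 5: (x=6, y=3), (x=3, y=4), (x=7, y=4), (x=2, y=5), (x=8, y=5), (x=9, y=6), (x=2, y=7), (x=10, y=7), (x=9, y=8), (x=4, y=9), (x=8, y=9), (x=5, y=10), (x=7, y=10)
  Distance 6: (x=6, y=2), (x=3, y=3), (x=7, y=3), (x=2, y=4), (x=8, y=4), (x=1, y=5), (x=9, y=5), (x=10, y=6), (x=11, y=7), (x=2, y=8), (x=10, y=8), (x=3, y=9), (x=9, y=9), (x=4, y=10), (x=8, y=10)
  Distance 7: (x=6, y=1), (x=3, y=2), (x=7, y=2), (x=2, y=3), (x=8, y=3), (x=1, y=4), (x=9, y=4), (x=0, y=5), (x=10, y=5), (x=1, y=6), (x=11, y=6), (x=1, y=8), (x=2, y=9), (x=10, y=9), (x=3, y=10), (x=9, y=10)
  Distance 8: (x=6, y=0), (x=3, y=1), (x=5, y=1), (x=7, y=1), (x=2, y=2), (x=4, y=2), (x=8, y=2), (x=1, y=3), (x=9, y=3), (x=0, y=4), (x=11, y=5), (x=0, y=6), (x=0, y=8), (x=11, y=9), (x=2, y=10), (x=10, y=10)
  Distance 9: (x=5, y=0), (x=7, y=0), (x=2, y=1), (x=4, y=1), (x=8, y=1), (x=1, y=2), (x=9, y=2), (x=0, y=3), (x=11, y=4), (x=0, y=7), (x=0, y=9), (x=1, y=10), (x=11, y=10)  <- goal reached here
One shortest path (9 moves): (x=5, y=7) -> (x=5, y=6) -> (x=4, y=6) -> (x=3, y=6) -> (x=3, y=5) -> (x=2, y=5) -> (x=2, y=4) -> (x=2, y=3) -> (x=2, y=2) -> (x=2, y=1)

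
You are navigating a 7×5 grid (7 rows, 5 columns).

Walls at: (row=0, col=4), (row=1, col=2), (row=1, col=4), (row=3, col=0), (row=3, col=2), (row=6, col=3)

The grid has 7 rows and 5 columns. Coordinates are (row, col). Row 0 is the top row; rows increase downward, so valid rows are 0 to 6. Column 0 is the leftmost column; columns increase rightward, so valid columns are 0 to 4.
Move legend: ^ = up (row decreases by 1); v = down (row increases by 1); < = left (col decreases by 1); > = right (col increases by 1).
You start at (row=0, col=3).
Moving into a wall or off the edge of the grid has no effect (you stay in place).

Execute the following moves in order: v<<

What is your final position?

Answer: Final position: (row=1, col=3)

Derivation:
Start: (row=0, col=3)
  v (down): (row=0, col=3) -> (row=1, col=3)
  < (left): blocked, stay at (row=1, col=3)
  < (left): blocked, stay at (row=1, col=3)
Final: (row=1, col=3)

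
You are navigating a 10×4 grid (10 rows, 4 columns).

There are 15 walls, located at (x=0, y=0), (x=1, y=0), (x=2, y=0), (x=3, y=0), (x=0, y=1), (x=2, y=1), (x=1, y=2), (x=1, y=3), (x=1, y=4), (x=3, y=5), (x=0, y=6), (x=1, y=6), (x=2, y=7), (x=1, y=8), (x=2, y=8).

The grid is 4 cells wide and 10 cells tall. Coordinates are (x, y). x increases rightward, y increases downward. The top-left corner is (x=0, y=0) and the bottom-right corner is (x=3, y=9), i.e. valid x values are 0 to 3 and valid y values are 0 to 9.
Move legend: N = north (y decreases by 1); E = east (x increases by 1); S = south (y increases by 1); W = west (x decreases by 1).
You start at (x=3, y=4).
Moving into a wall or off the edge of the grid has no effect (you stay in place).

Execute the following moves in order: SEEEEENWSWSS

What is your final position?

Answer: Final position: (x=2, y=6)

Derivation:
Start: (x=3, y=4)
  S (south): blocked, stay at (x=3, y=4)
  [×5]E (east): blocked, stay at (x=3, y=4)
  N (north): (x=3, y=4) -> (x=3, y=3)
  W (west): (x=3, y=3) -> (x=2, y=3)
  S (south): (x=2, y=3) -> (x=2, y=4)
  W (west): blocked, stay at (x=2, y=4)
  S (south): (x=2, y=4) -> (x=2, y=5)
  S (south): (x=2, y=5) -> (x=2, y=6)
Final: (x=2, y=6)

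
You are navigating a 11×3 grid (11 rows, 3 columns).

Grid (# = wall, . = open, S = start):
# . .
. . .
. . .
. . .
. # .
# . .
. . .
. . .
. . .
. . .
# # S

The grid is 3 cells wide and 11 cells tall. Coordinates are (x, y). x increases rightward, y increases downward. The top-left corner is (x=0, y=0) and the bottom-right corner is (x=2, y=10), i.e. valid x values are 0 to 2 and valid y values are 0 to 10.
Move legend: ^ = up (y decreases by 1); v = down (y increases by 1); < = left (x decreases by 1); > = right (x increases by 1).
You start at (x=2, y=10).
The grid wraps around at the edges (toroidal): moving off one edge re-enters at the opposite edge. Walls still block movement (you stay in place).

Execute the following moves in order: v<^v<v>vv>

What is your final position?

Start: (x=2, y=10)
  v (down): (x=2, y=10) -> (x=2, y=0)
  < (left): (x=2, y=0) -> (x=1, y=0)
  ^ (up): blocked, stay at (x=1, y=0)
  v (down): (x=1, y=0) -> (x=1, y=1)
  < (left): (x=1, y=1) -> (x=0, y=1)
  v (down): (x=0, y=1) -> (x=0, y=2)
  > (right): (x=0, y=2) -> (x=1, y=2)
  v (down): (x=1, y=2) -> (x=1, y=3)
  v (down): blocked, stay at (x=1, y=3)
  > (right): (x=1, y=3) -> (x=2, y=3)
Final: (x=2, y=3)

Answer: Final position: (x=2, y=3)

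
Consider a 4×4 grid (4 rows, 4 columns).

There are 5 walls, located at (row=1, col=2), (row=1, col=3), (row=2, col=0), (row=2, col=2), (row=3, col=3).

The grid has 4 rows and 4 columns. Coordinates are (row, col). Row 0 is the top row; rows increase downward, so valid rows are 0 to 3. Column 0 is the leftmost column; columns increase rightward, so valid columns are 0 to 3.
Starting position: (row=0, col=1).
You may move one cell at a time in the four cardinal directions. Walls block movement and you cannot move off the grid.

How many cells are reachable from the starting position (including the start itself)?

BFS flood-fill from (row=0, col=1):
  Distance 0: (row=0, col=1)
  Distance 1: (row=0, col=0), (row=0, col=2), (row=1, col=1)
  Distance 2: (row=0, col=3), (row=1, col=0), (row=2, col=1)
  Distance 3: (row=3, col=1)
  Distance 4: (row=3, col=0), (row=3, col=2)
Total reachable: 10 (grid has 11 open cells total)

Answer: Reachable cells: 10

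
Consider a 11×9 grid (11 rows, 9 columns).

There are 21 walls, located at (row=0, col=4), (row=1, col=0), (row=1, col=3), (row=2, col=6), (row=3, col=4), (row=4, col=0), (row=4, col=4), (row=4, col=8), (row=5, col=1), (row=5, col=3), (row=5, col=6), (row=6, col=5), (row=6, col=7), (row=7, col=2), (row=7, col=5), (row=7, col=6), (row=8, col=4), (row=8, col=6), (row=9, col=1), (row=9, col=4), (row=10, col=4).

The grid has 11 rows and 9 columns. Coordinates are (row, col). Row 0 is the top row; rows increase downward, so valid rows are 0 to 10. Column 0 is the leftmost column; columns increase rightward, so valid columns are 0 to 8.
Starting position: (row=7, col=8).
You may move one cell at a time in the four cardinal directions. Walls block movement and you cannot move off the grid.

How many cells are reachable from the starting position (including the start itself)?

Answer: Reachable cells: 77

Derivation:
BFS flood-fill from (row=7, col=8):
  Distance 0: (row=7, col=8)
  Distance 1: (row=6, col=8), (row=7, col=7), (row=8, col=8)
  Distance 2: (row=5, col=8), (row=8, col=7), (row=9, col=8)
  Distance 3: (row=5, col=7), (row=9, col=7), (row=10, col=8)
  Distance 4: (row=4, col=7), (row=9, col=6), (row=10, col=7)
  Distance 5: (row=3, col=7), (row=4, col=6), (row=9, col=5), (row=10, col=6)
  Distance 6: (row=2, col=7), (row=3, col=6), (row=3, col=8), (row=4, col=5), (row=8, col=5), (row=10, col=5)
  Distance 7: (row=1, col=7), (row=2, col=8), (row=3, col=5), (row=5, col=5)
  Distance 8: (row=0, col=7), (row=1, col=6), (row=1, col=8), (row=2, col=5), (row=5, col=4)
  Distance 9: (row=0, col=6), (row=0, col=8), (row=1, col=5), (row=2, col=4), (row=6, col=4)
  Distance 10: (row=0, col=5), (row=1, col=4), (row=2, col=3), (row=6, col=3), (row=7, col=4)
  Distance 11: (row=2, col=2), (row=3, col=3), (row=6, col=2), (row=7, col=3)
  Distance 12: (row=1, col=2), (row=2, col=1), (row=3, col=2), (row=4, col=3), (row=5, col=2), (row=6, col=1), (row=8, col=3)
  Distance 13: (row=0, col=2), (row=1, col=1), (row=2, col=0), (row=3, col=1), (row=4, col=2), (row=6, col=0), (row=7, col=1), (row=8, col=2), (row=9, col=3)
  Distance 14: (row=0, col=1), (row=0, col=3), (row=3, col=0), (row=4, col=1), (row=5, col=0), (row=7, col=0), (row=8, col=1), (row=9, col=2), (row=10, col=3)
  Distance 15: (row=0, col=0), (row=8, col=0), (row=10, col=2)
  Distance 16: (row=9, col=0), (row=10, col=1)
  Distance 17: (row=10, col=0)
Total reachable: 77 (grid has 78 open cells total)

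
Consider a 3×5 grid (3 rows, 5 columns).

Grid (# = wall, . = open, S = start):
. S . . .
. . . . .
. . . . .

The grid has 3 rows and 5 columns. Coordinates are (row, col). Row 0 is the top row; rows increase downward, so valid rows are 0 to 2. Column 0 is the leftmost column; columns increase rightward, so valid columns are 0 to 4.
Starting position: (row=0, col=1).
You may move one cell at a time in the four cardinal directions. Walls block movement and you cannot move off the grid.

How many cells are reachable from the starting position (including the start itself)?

BFS flood-fill from (row=0, col=1):
  Distance 0: (row=0, col=1)
  Distance 1: (row=0, col=0), (row=0, col=2), (row=1, col=1)
  Distance 2: (row=0, col=3), (row=1, col=0), (row=1, col=2), (row=2, col=1)
  Distance 3: (row=0, col=4), (row=1, col=3), (row=2, col=0), (row=2, col=2)
  Distance 4: (row=1, col=4), (row=2, col=3)
  Distance 5: (row=2, col=4)
Total reachable: 15 (grid has 15 open cells total)

Answer: Reachable cells: 15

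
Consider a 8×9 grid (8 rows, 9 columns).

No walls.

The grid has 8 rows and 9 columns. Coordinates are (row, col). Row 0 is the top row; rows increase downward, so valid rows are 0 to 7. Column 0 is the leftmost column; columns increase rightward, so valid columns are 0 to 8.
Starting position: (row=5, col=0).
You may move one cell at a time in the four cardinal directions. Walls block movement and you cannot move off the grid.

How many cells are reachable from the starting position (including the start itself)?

BFS flood-fill from (row=5, col=0):
  Distance 0: (row=5, col=0)
  Distance 1: (row=4, col=0), (row=5, col=1), (row=6, col=0)
  Distance 2: (row=3, col=0), (row=4, col=1), (row=5, col=2), (row=6, col=1), (row=7, col=0)
  Distance 3: (row=2, col=0), (row=3, col=1), (row=4, col=2), (row=5, col=3), (row=6, col=2), (row=7, col=1)
  Distance 4: (row=1, col=0), (row=2, col=1), (row=3, col=2), (row=4, col=3), (row=5, col=4), (row=6, col=3), (row=7, col=2)
  Distance 5: (row=0, col=0), (row=1, col=1), (row=2, col=2), (row=3, col=3), (row=4, col=4), (row=5, col=5), (row=6, col=4), (row=7, col=3)
  Distance 6: (row=0, col=1), (row=1, col=2), (row=2, col=3), (row=3, col=4), (row=4, col=5), (row=5, col=6), (row=6, col=5), (row=7, col=4)
  Distance 7: (row=0, col=2), (row=1, col=3), (row=2, col=4), (row=3, col=5), (row=4, col=6), (row=5, col=7), (row=6, col=6), (row=7, col=5)
  Distance 8: (row=0, col=3), (row=1, col=4), (row=2, col=5), (row=3, col=6), (row=4, col=7), (row=5, col=8), (row=6, col=7), (row=7, col=6)
  Distance 9: (row=0, col=4), (row=1, col=5), (row=2, col=6), (row=3, col=7), (row=4, col=8), (row=6, col=8), (row=7, col=7)
  Distance 10: (row=0, col=5), (row=1, col=6), (row=2, col=7), (row=3, col=8), (row=7, col=8)
  Distance 11: (row=0, col=6), (row=1, col=7), (row=2, col=8)
  Distance 12: (row=0, col=7), (row=1, col=8)
  Distance 13: (row=0, col=8)
Total reachable: 72 (grid has 72 open cells total)

Answer: Reachable cells: 72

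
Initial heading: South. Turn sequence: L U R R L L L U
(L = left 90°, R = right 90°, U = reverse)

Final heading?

Answer: Final heading: North

Derivation:
Start: South
  L (left (90° counter-clockwise)) -> East
  U (U-turn (180°)) -> West
  R (right (90° clockwise)) -> North
  R (right (90° clockwise)) -> East
  L (left (90° counter-clockwise)) -> North
  L (left (90° counter-clockwise)) -> West
  L (left (90° counter-clockwise)) -> South
  U (U-turn (180°)) -> North
Final: North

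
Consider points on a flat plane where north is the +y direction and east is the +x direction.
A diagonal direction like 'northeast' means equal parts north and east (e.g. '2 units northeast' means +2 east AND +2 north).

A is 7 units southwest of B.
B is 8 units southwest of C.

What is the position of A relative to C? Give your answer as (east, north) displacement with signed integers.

Answer: A is at (east=-15, north=-15) relative to C.

Derivation:
Place C at the origin (east=0, north=0).
  B is 8 units southwest of C: delta (east=-8, north=-8); B at (east=-8, north=-8).
  A is 7 units southwest of B: delta (east=-7, north=-7); A at (east=-15, north=-15).
Therefore A relative to C: (east=-15, north=-15).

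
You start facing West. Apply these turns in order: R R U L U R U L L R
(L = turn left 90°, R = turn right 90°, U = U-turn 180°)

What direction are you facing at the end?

Answer: Final heading: South

Derivation:
Start: West
  R (right (90° clockwise)) -> North
  R (right (90° clockwise)) -> East
  U (U-turn (180°)) -> West
  L (left (90° counter-clockwise)) -> South
  U (U-turn (180°)) -> North
  R (right (90° clockwise)) -> East
  U (U-turn (180°)) -> West
  L (left (90° counter-clockwise)) -> South
  L (left (90° counter-clockwise)) -> East
  R (right (90° clockwise)) -> South
Final: South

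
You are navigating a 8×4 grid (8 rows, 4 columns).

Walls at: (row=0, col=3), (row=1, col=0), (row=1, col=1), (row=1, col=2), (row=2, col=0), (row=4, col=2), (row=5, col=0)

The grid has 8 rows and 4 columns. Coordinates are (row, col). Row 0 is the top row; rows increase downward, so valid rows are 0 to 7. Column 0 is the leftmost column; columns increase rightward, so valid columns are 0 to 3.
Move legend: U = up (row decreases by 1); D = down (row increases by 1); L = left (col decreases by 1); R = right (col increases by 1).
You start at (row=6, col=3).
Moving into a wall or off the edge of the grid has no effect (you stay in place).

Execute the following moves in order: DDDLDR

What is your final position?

Start: (row=6, col=3)
  D (down): (row=6, col=3) -> (row=7, col=3)
  D (down): blocked, stay at (row=7, col=3)
  D (down): blocked, stay at (row=7, col=3)
  L (left): (row=7, col=3) -> (row=7, col=2)
  D (down): blocked, stay at (row=7, col=2)
  R (right): (row=7, col=2) -> (row=7, col=3)
Final: (row=7, col=3)

Answer: Final position: (row=7, col=3)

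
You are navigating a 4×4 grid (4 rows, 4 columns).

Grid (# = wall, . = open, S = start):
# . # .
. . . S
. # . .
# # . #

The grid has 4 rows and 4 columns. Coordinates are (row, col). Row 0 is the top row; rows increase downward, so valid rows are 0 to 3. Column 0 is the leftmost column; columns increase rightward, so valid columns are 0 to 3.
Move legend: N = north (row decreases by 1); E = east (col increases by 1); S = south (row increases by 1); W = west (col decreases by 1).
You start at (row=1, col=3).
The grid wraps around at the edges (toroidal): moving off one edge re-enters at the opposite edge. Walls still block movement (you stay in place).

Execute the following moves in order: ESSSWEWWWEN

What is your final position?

Start: (row=1, col=3)
  E (east): (row=1, col=3) -> (row=1, col=0)
  S (south): (row=1, col=0) -> (row=2, col=0)
  S (south): blocked, stay at (row=2, col=0)
  S (south): blocked, stay at (row=2, col=0)
  W (west): (row=2, col=0) -> (row=2, col=3)
  E (east): (row=2, col=3) -> (row=2, col=0)
  W (west): (row=2, col=0) -> (row=2, col=3)
  W (west): (row=2, col=3) -> (row=2, col=2)
  W (west): blocked, stay at (row=2, col=2)
  E (east): (row=2, col=2) -> (row=2, col=3)
  N (north): (row=2, col=3) -> (row=1, col=3)
Final: (row=1, col=3)

Answer: Final position: (row=1, col=3)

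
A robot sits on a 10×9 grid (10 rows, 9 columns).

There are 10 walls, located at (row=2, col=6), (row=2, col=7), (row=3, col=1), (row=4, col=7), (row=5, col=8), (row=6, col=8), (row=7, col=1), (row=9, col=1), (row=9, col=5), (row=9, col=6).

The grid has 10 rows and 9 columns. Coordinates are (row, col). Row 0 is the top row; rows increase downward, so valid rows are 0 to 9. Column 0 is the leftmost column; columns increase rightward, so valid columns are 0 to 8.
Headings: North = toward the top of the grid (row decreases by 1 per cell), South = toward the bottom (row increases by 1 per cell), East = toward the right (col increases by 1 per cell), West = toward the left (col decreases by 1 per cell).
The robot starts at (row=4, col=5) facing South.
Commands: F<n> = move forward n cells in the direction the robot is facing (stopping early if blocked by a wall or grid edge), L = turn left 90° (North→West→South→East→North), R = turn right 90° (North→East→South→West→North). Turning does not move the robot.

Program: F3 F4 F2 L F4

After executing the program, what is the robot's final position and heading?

Answer: Final position: (row=8, col=8), facing East

Derivation:
Start: (row=4, col=5), facing South
  F3: move forward 3, now at (row=7, col=5)
  F4: move forward 1/4 (blocked), now at (row=8, col=5)
  F2: move forward 0/2 (blocked), now at (row=8, col=5)
  L: turn left, now facing East
  F4: move forward 3/4 (blocked), now at (row=8, col=8)
Final: (row=8, col=8), facing East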